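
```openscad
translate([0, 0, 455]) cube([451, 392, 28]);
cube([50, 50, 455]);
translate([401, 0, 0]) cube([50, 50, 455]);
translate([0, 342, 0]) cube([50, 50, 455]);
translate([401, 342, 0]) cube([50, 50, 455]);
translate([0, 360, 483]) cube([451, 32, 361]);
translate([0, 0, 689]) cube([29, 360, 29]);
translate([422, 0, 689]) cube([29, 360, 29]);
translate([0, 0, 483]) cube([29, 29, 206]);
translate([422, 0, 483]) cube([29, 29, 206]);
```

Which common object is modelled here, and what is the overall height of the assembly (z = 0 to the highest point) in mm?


A chair. The overall height is 844 mm.

A slab on four corner posts with a tall panel at the back — a chair. The seat slab sits at z = 455 with thickness 28, and the 361 mm backrest starts at the seat top, so the overall height is 455 + 28 + 361 = 844 mm.


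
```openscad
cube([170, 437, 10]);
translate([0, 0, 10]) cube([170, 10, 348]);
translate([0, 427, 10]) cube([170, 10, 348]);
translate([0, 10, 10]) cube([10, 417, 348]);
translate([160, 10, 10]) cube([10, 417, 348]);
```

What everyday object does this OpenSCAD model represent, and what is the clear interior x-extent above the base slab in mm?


An open box. The internal width is 150 mm.

A 170×437 base slab with four walls standing on it — an open box. The base is 170 mm wide and the walls are 10 mm thick, so the internal width is 170 − 2 × 10 = 150 mm.


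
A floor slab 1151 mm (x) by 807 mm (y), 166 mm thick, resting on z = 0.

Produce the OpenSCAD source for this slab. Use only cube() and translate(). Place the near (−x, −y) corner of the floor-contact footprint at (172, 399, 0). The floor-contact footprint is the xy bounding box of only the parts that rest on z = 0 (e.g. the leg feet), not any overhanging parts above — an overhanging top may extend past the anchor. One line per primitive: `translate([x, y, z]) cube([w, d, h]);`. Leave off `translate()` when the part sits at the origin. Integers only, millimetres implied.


translate([172, 399, 0]) cube([1151, 807, 166]);


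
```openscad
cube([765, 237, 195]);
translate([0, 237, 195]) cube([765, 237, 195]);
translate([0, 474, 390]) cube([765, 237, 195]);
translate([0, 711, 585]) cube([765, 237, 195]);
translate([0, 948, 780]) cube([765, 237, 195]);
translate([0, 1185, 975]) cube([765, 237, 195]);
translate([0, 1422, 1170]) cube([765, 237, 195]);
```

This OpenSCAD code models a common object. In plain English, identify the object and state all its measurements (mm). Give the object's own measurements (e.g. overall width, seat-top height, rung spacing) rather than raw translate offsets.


A straight staircase of 7 solid steps. Each step is 765 mm wide (x), 237 mm deep (y, the going) and 195 mm tall (the rise). The first step rests on the floor; each subsequent step sits one going further in +y and one rise higher in +z, directly behind and above the previous step with no overlap.


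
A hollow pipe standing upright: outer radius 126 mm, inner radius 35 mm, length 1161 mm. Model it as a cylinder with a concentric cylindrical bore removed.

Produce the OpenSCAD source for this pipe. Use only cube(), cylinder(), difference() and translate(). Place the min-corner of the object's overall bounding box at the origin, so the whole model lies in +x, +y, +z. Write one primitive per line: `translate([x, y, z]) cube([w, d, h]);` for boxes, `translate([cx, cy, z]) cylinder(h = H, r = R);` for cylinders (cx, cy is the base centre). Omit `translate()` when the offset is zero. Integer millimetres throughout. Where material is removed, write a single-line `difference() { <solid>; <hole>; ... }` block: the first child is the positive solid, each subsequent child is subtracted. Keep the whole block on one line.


difference() { translate([126, 126, 0]) cylinder(h = 1161, r = 126); translate([126, 126, 0]) cylinder(h = 1161, r = 35); }


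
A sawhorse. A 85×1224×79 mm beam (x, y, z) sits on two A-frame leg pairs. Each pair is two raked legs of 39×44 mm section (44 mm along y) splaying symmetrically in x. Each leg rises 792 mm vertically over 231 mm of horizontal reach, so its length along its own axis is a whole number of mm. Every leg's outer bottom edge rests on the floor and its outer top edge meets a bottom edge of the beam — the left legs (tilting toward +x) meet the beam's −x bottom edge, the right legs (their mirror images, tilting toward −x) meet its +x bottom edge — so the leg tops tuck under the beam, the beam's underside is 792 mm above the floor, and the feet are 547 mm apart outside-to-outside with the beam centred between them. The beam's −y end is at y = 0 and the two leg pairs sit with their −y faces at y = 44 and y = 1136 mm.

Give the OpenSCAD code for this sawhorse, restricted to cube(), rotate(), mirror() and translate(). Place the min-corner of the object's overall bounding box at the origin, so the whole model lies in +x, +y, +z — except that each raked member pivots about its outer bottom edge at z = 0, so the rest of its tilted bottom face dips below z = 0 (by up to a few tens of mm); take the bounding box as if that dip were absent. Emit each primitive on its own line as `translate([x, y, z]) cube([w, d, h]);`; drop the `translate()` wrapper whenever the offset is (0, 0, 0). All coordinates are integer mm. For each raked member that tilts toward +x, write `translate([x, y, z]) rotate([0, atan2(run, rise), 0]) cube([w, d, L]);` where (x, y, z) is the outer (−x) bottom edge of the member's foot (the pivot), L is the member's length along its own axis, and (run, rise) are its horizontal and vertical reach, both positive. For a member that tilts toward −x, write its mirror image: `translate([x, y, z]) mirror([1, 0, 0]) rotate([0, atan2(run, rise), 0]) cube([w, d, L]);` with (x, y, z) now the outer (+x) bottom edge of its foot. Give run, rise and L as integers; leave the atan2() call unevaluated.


translate([231, 0, 792]) cube([85, 1224, 79]);
translate([0, 44, 0]) rotate([0, atan2(231, 792), 0]) cube([39, 44, 825]);
translate([547, 44, 0]) mirror([1, 0, 0]) rotate([0, atan2(231, 792), 0]) cube([39, 44, 825]);
translate([0, 1136, 0]) rotate([0, atan2(231, 792), 0]) cube([39, 44, 825]);
translate([547, 1136, 0]) mirror([1, 0, 0]) rotate([0, atan2(231, 792), 0]) cube([39, 44, 825]);


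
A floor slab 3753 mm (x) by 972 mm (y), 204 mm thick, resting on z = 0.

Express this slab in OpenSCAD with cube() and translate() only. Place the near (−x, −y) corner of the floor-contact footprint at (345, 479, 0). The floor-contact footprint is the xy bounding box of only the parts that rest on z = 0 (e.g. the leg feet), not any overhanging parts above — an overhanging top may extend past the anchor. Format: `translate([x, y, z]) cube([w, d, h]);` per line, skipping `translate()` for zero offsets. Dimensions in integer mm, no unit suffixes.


translate([345, 479, 0]) cube([3753, 972, 204]);


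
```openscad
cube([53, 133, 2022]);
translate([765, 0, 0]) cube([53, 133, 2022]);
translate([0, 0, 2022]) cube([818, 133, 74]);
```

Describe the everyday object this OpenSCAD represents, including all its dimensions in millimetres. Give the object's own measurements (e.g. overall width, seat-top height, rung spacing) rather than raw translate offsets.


A door frame. The clear opening is 712 mm wide and 2022 mm high. Two 53 mm wide jambs, 133 mm deep, stand either side of the opening from the floor to the top of the opening. A 74 mm thick head sits across the top of both jambs, spanning the full outside width of the frame.


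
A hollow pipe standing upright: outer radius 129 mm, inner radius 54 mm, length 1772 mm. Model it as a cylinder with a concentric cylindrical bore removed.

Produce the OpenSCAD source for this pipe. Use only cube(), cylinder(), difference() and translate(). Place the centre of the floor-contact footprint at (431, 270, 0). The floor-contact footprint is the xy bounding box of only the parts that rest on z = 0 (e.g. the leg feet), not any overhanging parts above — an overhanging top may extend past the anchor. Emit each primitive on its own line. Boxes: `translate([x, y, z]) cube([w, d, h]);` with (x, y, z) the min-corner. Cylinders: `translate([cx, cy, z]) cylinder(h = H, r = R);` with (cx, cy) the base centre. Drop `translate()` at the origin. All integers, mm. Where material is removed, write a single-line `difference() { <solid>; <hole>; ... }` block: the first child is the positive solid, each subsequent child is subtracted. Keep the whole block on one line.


difference() { translate([431, 270, 0]) cylinder(h = 1772, r = 129); translate([431, 270, 0]) cylinder(h = 1772, r = 54); }


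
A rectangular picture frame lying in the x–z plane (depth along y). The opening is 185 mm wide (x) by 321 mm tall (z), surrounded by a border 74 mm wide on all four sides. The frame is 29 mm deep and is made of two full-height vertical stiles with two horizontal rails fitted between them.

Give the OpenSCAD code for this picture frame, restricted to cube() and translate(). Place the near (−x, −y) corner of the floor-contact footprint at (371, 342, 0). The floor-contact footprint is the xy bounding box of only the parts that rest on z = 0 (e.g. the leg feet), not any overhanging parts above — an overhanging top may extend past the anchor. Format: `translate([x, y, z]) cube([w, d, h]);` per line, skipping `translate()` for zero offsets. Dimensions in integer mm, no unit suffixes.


translate([371, 342, 0]) cube([74, 29, 469]);
translate([630, 342, 0]) cube([74, 29, 469]);
translate([445, 342, 0]) cube([185, 29, 74]);
translate([445, 342, 395]) cube([185, 29, 74]);


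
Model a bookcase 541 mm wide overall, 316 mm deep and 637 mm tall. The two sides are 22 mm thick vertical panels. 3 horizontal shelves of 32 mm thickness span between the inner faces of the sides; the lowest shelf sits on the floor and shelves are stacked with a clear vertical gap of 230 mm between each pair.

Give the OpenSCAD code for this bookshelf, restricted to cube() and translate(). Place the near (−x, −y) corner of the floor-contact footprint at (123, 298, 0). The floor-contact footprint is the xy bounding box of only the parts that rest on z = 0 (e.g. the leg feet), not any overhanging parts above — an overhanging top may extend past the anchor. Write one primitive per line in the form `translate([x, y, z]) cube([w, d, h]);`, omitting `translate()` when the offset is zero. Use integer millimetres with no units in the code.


translate([123, 298, 0]) cube([22, 316, 637]);
translate([642, 298, 0]) cube([22, 316, 637]);
translate([145, 298, 0]) cube([497, 316, 32]);
translate([145, 298, 262]) cube([497, 316, 32]);
translate([145, 298, 524]) cube([497, 316, 32]);


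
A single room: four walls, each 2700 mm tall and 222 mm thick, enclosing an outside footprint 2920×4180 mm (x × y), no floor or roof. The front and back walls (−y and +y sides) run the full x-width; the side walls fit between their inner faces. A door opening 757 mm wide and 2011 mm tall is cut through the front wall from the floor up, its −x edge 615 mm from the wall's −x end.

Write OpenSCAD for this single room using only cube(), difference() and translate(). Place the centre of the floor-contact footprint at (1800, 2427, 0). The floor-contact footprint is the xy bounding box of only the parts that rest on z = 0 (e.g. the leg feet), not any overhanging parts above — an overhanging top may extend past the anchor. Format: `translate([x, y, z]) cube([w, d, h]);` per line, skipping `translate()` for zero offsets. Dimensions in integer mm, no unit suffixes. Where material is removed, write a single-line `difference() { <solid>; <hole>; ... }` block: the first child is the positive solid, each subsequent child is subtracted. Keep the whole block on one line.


difference() { translate([340, 337, 0]) cube([2920, 222, 2700]); translate([955, 337, 0]) cube([757, 222, 2011]); }
translate([340, 4295, 0]) cube([2920, 222, 2700]);
translate([340, 559, 0]) cube([222, 3736, 2700]);
translate([3038, 559, 0]) cube([222, 3736, 2700]);


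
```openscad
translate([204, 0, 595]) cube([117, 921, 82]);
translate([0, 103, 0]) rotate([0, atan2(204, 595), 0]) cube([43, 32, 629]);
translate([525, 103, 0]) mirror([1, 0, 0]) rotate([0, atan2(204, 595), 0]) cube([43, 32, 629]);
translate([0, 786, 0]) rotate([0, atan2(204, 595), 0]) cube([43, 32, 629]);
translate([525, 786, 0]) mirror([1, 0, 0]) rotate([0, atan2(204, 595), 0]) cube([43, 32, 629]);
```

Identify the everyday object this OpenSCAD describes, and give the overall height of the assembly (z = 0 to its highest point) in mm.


A sawhorse. The overall height is 677 mm.

A beam across two mirrored pairs of raked legs — a sawhorse. The beam's underside is at z = 595 (matching the legs' vertical rise in atan2(204, 595)) and the beam is 82 mm tall, so its top is at 595 + 82 = 677 mm. The raked legs top out at the beam's underside, so that is the highest point.


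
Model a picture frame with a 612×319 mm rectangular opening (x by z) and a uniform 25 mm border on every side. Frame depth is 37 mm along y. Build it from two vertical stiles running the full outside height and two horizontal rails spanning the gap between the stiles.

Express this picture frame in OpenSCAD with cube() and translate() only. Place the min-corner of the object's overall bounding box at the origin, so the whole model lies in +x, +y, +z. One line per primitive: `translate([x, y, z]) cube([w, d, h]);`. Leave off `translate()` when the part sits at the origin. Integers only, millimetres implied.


cube([25, 37, 369]);
translate([637, 0, 0]) cube([25, 37, 369]);
translate([25, 0, 0]) cube([612, 37, 25]);
translate([25, 0, 344]) cube([612, 37, 25]);


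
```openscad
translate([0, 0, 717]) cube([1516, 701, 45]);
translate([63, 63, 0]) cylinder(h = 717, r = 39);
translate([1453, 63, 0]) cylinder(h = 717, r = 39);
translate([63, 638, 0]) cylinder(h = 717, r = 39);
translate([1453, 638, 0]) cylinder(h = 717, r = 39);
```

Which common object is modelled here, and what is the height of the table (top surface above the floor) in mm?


A table. The table height is 762 mm.

A 1516×701×45 slab sits at z = 717 on four Ø78 mm round legs — a table. The top surface is at 717 + 45 = 762 mm.


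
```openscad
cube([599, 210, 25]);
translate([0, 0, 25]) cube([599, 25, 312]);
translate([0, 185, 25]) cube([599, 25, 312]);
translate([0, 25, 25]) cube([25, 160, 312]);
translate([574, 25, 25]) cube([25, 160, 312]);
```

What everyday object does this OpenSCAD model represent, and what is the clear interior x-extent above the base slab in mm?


An open box. The internal width is 549 mm.

A 599×210 base slab with four walls standing on it — an open box. The base is 599 mm wide and the walls are 25 mm thick, so the internal width is 599 − 2 × 25 = 549 mm.


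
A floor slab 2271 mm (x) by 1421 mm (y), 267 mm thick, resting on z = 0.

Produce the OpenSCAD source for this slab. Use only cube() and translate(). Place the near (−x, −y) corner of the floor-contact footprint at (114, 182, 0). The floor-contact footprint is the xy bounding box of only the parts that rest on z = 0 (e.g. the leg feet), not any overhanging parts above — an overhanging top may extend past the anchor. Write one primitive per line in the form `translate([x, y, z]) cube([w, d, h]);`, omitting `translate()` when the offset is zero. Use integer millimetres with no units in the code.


translate([114, 182, 0]) cube([2271, 1421, 267]);


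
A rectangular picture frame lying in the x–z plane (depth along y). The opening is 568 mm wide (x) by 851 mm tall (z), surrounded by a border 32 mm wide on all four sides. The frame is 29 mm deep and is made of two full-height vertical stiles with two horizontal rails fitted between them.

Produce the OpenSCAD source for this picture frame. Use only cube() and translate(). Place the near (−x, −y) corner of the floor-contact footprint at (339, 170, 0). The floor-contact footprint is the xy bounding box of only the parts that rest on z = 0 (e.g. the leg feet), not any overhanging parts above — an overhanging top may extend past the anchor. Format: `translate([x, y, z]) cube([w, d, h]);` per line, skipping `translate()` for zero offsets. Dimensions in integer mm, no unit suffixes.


translate([339, 170, 0]) cube([32, 29, 915]);
translate([939, 170, 0]) cube([32, 29, 915]);
translate([371, 170, 0]) cube([568, 29, 32]);
translate([371, 170, 883]) cube([568, 29, 32]);


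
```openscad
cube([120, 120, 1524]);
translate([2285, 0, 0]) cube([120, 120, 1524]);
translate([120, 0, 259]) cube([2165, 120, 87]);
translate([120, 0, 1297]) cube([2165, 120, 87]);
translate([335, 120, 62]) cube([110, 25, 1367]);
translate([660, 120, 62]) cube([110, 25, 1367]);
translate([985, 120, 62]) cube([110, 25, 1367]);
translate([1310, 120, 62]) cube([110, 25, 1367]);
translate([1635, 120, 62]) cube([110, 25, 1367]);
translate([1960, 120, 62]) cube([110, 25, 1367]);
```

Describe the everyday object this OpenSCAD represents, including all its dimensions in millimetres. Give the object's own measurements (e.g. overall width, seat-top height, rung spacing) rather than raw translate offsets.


A fence section. Two 120×120 mm posts, 1524 mm tall, stand on the floor with a clear span of 2165 mm between their inner faces. Two horizontal rails of 120×87 mm section span the gap between the posts with their undersides at z = 259 mm and z = 1297 mm, flush with the posts' −y face. 6 pickets, each 110 mm wide, 25 mm thick and 1367 mm tall, are fixed to the +y face of the rails with their bottoms at z = 62 mm, spaced across the span with a 215 mm gap after the −x post and between neighbouring pickets and before the +x post.


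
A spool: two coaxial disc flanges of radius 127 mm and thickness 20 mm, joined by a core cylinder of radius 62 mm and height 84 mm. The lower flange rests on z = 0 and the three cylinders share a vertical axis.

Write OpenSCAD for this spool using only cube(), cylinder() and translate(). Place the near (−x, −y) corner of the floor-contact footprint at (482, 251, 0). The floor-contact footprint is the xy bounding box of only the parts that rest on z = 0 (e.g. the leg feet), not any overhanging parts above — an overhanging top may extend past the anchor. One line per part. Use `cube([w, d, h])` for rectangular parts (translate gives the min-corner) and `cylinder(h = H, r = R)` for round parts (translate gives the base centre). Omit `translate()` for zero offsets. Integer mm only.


translate([609, 378, 0]) cylinder(h = 20, r = 127);
translate([609, 378, 20]) cylinder(h = 84, r = 62);
translate([609, 378, 104]) cylinder(h = 20, r = 127);


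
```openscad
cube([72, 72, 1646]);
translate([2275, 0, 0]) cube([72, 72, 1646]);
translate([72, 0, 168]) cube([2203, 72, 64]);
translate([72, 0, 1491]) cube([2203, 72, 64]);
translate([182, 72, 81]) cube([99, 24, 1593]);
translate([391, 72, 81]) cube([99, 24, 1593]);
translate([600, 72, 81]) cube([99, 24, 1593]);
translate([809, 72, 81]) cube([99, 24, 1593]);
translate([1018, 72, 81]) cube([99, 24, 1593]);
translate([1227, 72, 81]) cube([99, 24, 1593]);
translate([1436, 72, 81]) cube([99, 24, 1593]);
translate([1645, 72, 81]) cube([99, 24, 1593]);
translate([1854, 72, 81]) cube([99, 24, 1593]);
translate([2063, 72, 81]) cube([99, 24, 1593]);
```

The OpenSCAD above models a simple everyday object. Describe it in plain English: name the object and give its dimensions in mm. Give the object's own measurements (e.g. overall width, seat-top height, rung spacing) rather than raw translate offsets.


A fence section. Two 72×72 mm posts, 1646 mm tall, stand on the floor with a clear span of 2203 mm between their inner faces. Two horizontal rails of 72×64 mm section span the gap between the posts with their undersides at z = 168 mm and z = 1491 mm, flush with the posts' −y face. 10 pickets, each 99 mm wide, 24 mm thick and 1593 mm tall, are fixed to the +y face of the rails with their bottoms at z = 81 mm, spaced across the span with a 110 mm gap after the −x post and between neighbouring pickets, with 113 mm left before the +x post.


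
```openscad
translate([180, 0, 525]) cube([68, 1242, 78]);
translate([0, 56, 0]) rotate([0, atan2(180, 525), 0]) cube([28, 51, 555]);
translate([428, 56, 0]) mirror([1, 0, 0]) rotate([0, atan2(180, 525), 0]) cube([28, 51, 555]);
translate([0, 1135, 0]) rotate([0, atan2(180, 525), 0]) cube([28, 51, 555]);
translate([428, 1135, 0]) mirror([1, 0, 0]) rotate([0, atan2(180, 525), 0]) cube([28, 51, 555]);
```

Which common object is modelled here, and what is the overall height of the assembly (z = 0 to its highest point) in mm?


A sawhorse. The overall height is 603 mm.

A beam across two mirrored pairs of raked legs — a sawhorse. The beam's underside is at z = 525 (matching the legs' vertical rise in atan2(180, 525)) and the beam is 78 mm tall, so its top is at 525 + 78 = 603 mm. The raked legs top out at the beam's underside, so that is the highest point.


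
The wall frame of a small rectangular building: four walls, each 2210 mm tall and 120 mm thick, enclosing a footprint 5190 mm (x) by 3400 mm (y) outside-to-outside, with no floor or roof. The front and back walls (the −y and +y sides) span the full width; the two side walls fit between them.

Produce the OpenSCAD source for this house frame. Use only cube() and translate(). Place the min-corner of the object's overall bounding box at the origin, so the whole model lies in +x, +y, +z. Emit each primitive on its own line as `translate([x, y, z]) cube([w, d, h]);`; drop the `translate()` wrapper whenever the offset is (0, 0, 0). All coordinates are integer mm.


cube([5190, 120, 2210]);
translate([0, 3280, 0]) cube([5190, 120, 2210]);
translate([0, 120, 0]) cube([120, 3160, 2210]);
translate([5070, 120, 0]) cube([120, 3160, 2210]);


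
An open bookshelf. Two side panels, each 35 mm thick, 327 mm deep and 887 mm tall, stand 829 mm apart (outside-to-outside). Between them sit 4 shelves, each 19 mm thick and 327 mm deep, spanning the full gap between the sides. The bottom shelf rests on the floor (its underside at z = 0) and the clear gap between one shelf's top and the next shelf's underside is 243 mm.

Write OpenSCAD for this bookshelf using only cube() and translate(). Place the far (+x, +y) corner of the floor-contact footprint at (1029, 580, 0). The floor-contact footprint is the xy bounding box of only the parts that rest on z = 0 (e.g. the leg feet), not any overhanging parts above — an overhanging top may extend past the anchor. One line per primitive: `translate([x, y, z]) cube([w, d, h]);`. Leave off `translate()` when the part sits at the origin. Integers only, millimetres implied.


translate([200, 253, 0]) cube([35, 327, 887]);
translate([994, 253, 0]) cube([35, 327, 887]);
translate([235, 253, 0]) cube([759, 327, 19]);
translate([235, 253, 262]) cube([759, 327, 19]);
translate([235, 253, 524]) cube([759, 327, 19]);
translate([235, 253, 786]) cube([759, 327, 19]);


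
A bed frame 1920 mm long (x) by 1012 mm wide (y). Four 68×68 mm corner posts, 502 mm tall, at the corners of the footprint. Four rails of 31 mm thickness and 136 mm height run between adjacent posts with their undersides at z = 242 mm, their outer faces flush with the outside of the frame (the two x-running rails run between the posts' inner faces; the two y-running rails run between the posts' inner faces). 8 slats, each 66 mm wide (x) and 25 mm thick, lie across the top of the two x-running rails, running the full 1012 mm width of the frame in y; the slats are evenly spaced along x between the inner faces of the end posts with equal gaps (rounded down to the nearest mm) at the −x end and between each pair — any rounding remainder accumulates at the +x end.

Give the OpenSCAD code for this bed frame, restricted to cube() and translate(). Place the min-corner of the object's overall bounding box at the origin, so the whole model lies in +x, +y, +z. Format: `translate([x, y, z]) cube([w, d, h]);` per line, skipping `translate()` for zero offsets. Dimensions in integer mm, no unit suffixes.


cube([68, 68, 502]);
translate([0, 944, 0]) cube([68, 68, 502]);
translate([1852, 0, 0]) cube([68, 68, 502]);
translate([1852, 944, 0]) cube([68, 68, 502]);
translate([68, 0, 242]) cube([1784, 31, 136]);
translate([68, 981, 242]) cube([1784, 31, 136]);
translate([0, 68, 242]) cube([31, 876, 136]);
translate([1889, 68, 242]) cube([31, 876, 136]);
translate([207, 0, 378]) cube([66, 1012, 25]);
translate([412, 0, 378]) cube([66, 1012, 25]);
translate([617, 0, 378]) cube([66, 1012, 25]);
translate([822, 0, 378]) cube([66, 1012, 25]);
translate([1027, 0, 378]) cube([66, 1012, 25]);
translate([1232, 0, 378]) cube([66, 1012, 25]);
translate([1437, 0, 378]) cube([66, 1012, 25]);
translate([1642, 0, 378]) cube([66, 1012, 25]);


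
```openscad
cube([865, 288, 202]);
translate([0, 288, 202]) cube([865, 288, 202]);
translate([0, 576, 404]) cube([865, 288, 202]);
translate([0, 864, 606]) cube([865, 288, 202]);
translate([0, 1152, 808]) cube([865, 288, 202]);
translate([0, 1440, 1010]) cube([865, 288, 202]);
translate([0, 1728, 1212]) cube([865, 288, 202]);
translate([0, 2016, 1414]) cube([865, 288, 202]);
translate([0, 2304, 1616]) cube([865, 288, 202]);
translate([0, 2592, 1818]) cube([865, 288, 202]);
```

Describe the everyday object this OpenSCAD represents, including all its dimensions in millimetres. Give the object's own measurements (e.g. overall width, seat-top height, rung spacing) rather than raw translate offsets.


A straight staircase of 10 solid steps. Each step is 865 mm wide (x), 288 mm deep (y, the going) and 202 mm tall (the rise). The first step rests on the floor; each subsequent step sits one going further in +y and one rise higher in +z, directly behind and above the previous step with no overlap.


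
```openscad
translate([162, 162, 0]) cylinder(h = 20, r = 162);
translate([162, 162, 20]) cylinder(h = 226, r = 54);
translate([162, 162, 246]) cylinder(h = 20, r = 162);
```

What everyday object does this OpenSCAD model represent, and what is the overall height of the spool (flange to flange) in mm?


A spool. The overall height is 266 mm.

Three coaxial cylinders, large–small–large — a spool. Two 20 mm flanges and a 226 mm core give 20 + 226 + 20 = 266 mm.


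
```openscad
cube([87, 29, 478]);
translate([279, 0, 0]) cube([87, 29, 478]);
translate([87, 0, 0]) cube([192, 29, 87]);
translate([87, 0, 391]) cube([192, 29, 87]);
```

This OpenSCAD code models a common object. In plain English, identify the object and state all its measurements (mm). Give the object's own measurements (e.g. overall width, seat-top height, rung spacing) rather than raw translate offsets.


A rectangular picture frame lying in the x–z plane (depth along y). The opening is 192 mm wide (x) by 304 mm tall (z), surrounded by a border 87 mm wide on all four sides. The frame is 29 mm deep and is made of two full-height vertical stiles with two horizontal rails fitted between them.


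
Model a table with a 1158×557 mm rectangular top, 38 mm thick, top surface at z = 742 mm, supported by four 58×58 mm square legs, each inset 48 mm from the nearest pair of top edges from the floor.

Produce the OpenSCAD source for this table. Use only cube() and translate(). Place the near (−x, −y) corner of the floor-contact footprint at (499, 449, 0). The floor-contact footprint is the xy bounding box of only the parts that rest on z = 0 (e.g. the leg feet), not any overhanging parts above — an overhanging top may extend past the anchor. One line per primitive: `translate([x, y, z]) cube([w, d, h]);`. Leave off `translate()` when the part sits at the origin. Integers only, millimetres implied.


// leg_h = 742 - 38 = 704
translate([451, 401, 704]) cube([1158, 557, 38]);
translate([499, 449, 0]) cube([58, 58, 704]);
translate([1503, 449, 0]) cube([58, 58, 704]);
translate([499, 852, 0]) cube([58, 58, 704]);
translate([1503, 852, 0]) cube([58, 58, 704]);


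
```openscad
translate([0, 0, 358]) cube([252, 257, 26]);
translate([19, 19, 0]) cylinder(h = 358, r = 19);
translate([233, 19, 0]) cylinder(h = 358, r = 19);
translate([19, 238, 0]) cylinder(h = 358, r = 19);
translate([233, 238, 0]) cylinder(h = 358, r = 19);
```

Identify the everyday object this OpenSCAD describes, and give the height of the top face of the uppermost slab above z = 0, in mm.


A stool. The seat height is 384 mm.

A 252×257×26 slab at z = 358 on four corner cylinders — a stool. The seat top is 358 + 26 = 384 mm.


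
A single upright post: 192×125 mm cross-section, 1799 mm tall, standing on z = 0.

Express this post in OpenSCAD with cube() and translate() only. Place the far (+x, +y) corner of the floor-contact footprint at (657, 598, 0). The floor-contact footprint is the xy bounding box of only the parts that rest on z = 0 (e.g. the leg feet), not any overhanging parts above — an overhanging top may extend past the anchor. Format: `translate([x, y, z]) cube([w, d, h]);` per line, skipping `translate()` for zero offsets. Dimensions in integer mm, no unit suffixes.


translate([465, 473, 0]) cube([192, 125, 1799]);


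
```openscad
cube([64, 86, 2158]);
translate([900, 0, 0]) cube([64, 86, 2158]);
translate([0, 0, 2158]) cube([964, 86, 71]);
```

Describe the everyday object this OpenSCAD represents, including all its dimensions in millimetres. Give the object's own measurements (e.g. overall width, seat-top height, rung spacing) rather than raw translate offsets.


A door frame. The clear opening is 836 mm wide and 2158 mm high. Two 64 mm wide jambs, 86 mm deep, stand either side of the opening from the floor to the top of the opening. A 71 mm thick head sits across the top of both jambs, spanning the full outside width of the frame.


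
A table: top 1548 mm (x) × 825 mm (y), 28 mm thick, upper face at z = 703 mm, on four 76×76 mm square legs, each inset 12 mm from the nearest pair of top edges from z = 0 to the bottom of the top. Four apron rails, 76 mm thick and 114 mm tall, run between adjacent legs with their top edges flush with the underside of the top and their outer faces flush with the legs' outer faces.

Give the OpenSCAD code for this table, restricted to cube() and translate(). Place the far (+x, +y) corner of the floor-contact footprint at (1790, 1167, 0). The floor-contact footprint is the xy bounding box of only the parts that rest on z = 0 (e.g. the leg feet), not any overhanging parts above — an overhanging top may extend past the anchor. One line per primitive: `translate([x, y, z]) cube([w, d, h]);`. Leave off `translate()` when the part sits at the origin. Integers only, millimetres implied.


// leg_h = 703 - 28 = 675
// apron z = 675 - 114 = 561
translate([254, 354, 675]) cube([1548, 825, 28]);
translate([266, 366, 0]) cube([76, 76, 675]);
translate([1714, 366, 0]) cube([76, 76, 675]);
translate([266, 1091, 0]) cube([76, 76, 675]);
translate([1714, 1091, 0]) cube([76, 76, 675]);
translate([342, 366, 561]) cube([1372, 76, 114]);
translate([342, 1091, 561]) cube([1372, 76, 114]);
translate([266, 442, 561]) cube([76, 649, 114]);
translate([1714, 442, 561]) cube([76, 649, 114]);


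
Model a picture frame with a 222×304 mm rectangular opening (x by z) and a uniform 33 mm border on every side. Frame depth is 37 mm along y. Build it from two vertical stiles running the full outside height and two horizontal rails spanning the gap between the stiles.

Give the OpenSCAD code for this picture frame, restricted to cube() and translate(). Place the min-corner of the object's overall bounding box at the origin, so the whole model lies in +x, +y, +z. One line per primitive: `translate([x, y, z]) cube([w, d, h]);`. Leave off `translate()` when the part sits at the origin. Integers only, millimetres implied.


cube([33, 37, 370]);
translate([255, 0, 0]) cube([33, 37, 370]);
translate([33, 0, 0]) cube([222, 37, 33]);
translate([33, 0, 337]) cube([222, 37, 33]);


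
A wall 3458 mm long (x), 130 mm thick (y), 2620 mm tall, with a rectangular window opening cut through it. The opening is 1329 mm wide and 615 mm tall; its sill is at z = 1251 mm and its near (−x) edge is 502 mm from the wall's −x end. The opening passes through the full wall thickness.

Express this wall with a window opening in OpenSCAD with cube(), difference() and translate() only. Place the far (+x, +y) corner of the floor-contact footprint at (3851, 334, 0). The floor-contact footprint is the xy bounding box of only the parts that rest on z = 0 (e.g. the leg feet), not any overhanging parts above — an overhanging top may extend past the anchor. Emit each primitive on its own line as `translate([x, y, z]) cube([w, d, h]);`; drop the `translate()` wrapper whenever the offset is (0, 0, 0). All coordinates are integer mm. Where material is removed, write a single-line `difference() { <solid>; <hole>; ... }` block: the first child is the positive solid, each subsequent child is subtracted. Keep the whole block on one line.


difference() { translate([393, 204, 0]) cube([3458, 130, 2620]); translate([895, 204, 1251]) cube([1329, 130, 615]); }


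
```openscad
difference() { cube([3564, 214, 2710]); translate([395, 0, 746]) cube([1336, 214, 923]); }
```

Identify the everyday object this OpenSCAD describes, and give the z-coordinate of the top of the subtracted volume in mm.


A wall with a window opening. The window head height is 1669 mm.

A wall with a rectangular opening subtracted — a window. Sill at z = 746, opening 923 mm tall, so the head is at 746 + 923 = 1669 mm.


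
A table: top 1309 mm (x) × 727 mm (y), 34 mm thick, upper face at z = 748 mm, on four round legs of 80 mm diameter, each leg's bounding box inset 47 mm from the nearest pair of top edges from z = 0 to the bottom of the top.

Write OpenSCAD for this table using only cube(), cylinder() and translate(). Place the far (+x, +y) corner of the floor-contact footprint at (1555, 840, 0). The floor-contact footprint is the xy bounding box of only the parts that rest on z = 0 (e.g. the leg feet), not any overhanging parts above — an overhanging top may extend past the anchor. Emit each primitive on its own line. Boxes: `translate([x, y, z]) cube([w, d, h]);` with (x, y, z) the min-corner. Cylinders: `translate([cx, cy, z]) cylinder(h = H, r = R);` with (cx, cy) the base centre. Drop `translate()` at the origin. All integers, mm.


translate([293, 160, 714]) cube([1309, 727, 34]);
translate([380, 247, 0]) cylinder(h = 714, r = 40);
translate([1515, 247, 0]) cylinder(h = 714, r = 40);
translate([380, 800, 0]) cylinder(h = 714, r = 40);
translate([1515, 800, 0]) cylinder(h = 714, r = 40);


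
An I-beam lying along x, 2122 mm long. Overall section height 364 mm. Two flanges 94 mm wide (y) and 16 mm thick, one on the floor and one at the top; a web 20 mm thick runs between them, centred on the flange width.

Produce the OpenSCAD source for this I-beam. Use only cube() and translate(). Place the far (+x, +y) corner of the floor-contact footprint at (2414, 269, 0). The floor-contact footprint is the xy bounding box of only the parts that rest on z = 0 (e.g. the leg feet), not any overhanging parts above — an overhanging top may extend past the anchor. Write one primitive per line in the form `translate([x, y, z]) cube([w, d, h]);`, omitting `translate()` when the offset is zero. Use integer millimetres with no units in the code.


translate([292, 175, 0]) cube([2122, 94, 16]);
translate([292, 212, 16]) cube([2122, 20, 332]);
translate([292, 175, 348]) cube([2122, 94, 16]);


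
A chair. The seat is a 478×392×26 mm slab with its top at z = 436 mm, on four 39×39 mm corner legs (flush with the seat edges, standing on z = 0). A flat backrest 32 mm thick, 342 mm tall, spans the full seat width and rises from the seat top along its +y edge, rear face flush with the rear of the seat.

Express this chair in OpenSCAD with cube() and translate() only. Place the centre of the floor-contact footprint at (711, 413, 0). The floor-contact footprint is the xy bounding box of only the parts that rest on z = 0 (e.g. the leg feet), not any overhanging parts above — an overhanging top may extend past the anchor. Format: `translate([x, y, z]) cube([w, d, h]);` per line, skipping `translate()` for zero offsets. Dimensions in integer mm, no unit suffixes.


translate([472, 217, 410]) cube([478, 392, 26]);
translate([472, 217, 0]) cube([39, 39, 410]);
translate([911, 217, 0]) cube([39, 39, 410]);
translate([472, 570, 0]) cube([39, 39, 410]);
translate([911, 570, 0]) cube([39, 39, 410]);
translate([472, 577, 436]) cube([478, 32, 342]);


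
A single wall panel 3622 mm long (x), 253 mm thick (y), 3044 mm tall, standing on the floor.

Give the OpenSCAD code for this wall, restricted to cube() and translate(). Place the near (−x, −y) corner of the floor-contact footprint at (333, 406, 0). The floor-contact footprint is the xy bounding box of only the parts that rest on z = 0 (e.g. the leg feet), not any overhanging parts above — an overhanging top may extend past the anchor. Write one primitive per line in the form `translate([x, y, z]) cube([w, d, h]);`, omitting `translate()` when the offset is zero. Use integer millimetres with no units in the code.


translate([333, 406, 0]) cube([3622, 253, 3044]);


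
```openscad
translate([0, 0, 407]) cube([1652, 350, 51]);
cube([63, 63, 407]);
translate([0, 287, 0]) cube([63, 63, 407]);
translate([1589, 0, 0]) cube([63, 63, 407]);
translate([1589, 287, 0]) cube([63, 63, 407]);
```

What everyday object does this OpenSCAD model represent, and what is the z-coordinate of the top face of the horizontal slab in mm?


A bench. The seat-top height is 458 mm.

A long slab on four corner posts — a bench. The slab sits at z = 407 with thickness 51, so the top is 407 + 51 = 458 mm.


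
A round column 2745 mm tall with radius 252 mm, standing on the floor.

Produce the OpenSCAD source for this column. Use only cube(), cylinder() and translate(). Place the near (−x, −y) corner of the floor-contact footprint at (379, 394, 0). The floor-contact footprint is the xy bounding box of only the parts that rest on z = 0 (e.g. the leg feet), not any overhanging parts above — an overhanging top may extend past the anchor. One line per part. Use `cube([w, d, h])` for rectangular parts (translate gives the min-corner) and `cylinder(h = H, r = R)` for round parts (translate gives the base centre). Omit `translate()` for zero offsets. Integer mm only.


translate([631, 646, 0]) cylinder(h = 2745, r = 252);


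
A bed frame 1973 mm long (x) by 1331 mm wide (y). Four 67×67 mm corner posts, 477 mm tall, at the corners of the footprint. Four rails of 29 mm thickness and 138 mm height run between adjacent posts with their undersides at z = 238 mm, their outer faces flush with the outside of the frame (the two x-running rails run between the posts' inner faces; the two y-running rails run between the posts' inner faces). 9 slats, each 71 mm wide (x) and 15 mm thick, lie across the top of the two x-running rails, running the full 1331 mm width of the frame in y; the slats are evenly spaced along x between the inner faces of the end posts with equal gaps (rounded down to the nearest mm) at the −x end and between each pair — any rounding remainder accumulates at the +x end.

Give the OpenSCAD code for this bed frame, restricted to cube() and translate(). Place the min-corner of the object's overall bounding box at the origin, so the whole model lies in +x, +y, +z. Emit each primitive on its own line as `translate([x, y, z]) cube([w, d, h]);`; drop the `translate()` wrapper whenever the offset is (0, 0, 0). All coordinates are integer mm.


cube([67, 67, 477]);
translate([0, 1264, 0]) cube([67, 67, 477]);
translate([1906, 0, 0]) cube([67, 67, 477]);
translate([1906, 1264, 0]) cube([67, 67, 477]);
translate([67, 0, 238]) cube([1839, 29, 138]);
translate([67, 1302, 238]) cube([1839, 29, 138]);
translate([0, 67, 238]) cube([29, 1197, 138]);
translate([1944, 67, 238]) cube([29, 1197, 138]);
translate([187, 0, 376]) cube([71, 1331, 15]);
translate([378, 0, 376]) cube([71, 1331, 15]);
translate([569, 0, 376]) cube([71, 1331, 15]);
translate([760, 0, 376]) cube([71, 1331, 15]);
translate([951, 0, 376]) cube([71, 1331, 15]);
translate([1142, 0, 376]) cube([71, 1331, 15]);
translate([1333, 0, 376]) cube([71, 1331, 15]);
translate([1524, 0, 376]) cube([71, 1331, 15]);
translate([1715, 0, 376]) cube([71, 1331, 15]);
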